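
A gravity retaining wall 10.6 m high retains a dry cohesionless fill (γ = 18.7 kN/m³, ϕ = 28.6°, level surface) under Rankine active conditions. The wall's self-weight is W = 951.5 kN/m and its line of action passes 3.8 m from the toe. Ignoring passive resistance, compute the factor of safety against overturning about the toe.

2.76

K_a = tan²(45° − 28.6°/2) = 0.3525.
P_a = ½K_aγH² = 0.5×0.3525×18.7×10.6² = 370.4 kN/m, acting at H/3 = 3.533 m above the base.
Overturning moment M_o = P_a × H/3 = 370.4 × 3.533 = 1309.
Resisting moment M_r = W × 3.8 = 951.5 × 3.8 = 3616.
FS_overturning = M_r/M_o = 3616/1309 = 2.763.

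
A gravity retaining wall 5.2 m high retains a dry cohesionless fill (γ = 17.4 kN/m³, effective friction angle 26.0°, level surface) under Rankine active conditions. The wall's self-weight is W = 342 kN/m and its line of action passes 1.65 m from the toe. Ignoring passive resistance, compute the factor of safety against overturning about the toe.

K_a = tan²(45° − 26.0°/2) = 0.3905.
P_a = ½K_aγH² = 0.5×0.3905×17.4×5.2² = 91.86 kN/m, acting at H/3 = 1.733 m above the base.
Overturning moment M_o = P_a × H/3 = 91.86 × 1.733 = 159.2.
Resisting moment M_r = W × 1.65 = 342 × 1.65 = 564.3.
FS_overturning = M_r/M_o = 564.3/159.2 = 3.544.

3.54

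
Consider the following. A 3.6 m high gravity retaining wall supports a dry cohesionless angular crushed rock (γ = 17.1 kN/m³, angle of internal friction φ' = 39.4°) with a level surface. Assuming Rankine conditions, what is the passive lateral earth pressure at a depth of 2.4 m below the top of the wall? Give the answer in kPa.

184 kPa

K_p = (1 + sin φ)/(1 − sin φ) = 4.475.
σ_h = K_p γ z = 4.475 × 17.1 × 2.4 = 183.7 kPa.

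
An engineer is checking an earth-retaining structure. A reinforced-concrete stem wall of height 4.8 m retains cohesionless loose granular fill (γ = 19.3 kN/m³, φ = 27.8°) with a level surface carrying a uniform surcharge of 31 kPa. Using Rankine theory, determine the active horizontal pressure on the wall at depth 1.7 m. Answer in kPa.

K_a = (1 − sin φ)/(1 + sin φ) = 0.3639.
σ_v = γz + q = 19.3 × 1.7 + 31 = 63.81 kPa.
σ_h = K_a σ_v = 0.3639 × 63.81 = 23.22 kPa.

23.2 kPa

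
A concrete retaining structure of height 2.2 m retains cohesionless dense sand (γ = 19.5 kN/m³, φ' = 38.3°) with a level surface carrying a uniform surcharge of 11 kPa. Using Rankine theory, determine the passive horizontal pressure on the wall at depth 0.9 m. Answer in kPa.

K_p = (1 + sin φ)/(1 − sin φ) = 4.260.
σ_v = γz + q = 19.5 × 0.9 + 11 = 28.55 kPa.
σ_h = K_p σ_v = 4.260 × 28.55 = 121.6 kPa.

122 kPa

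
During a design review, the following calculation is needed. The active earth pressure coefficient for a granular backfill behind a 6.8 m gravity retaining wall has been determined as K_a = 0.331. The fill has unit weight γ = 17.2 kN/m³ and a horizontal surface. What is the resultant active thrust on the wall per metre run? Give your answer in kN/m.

132 kN/m

P = ½ K_a γ H² = 0.5 × 0.331 × 17.2 × 6.8² = 131.6 kN/m.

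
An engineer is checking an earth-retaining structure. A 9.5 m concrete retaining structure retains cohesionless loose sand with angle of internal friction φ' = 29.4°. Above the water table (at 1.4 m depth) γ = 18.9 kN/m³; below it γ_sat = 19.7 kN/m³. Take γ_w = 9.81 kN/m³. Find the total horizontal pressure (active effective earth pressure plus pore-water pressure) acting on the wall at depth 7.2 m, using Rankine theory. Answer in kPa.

K_a = (1 − sin φ)/(1 + sin φ) = 0.3415.
γ' = 19.7 − 9.81 = 9.890 kN/m³.
Effective vertical stress at 7.2 m: σ'_v = 18.9×1.4 + 9.890×5.80 = 83.82 kPa.
σ'_h = K_a σ'_v = 0.3415 × 83.82 = 28.62 kPa; u = γ_w × 5.80 = 56.90 kPa.
Total σ_h = 28.62 + 56.90 = 85.52 kPa.

85.5 kPa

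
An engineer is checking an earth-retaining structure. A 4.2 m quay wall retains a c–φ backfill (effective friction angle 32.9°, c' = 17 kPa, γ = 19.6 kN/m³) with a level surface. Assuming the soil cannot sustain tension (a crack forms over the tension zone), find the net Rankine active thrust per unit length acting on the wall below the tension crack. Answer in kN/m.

K_a = 0.2960; √K_a = 0.5441.
Tension-crack depth z_c = 2c/(γ√K_a) = 2×17/(19.6×0.5441) = 3.188 m.
σ_a at base = K_a γ H − 2c√K_a = 0.2960×19.6×4.2 − 2×17×0.5441 = 5.870 kPa.
P_a = ½ × 5.870 × (H − z_c) = 0.5×5.870×1.012 = 2.970 kN/m.

2.97 kN/m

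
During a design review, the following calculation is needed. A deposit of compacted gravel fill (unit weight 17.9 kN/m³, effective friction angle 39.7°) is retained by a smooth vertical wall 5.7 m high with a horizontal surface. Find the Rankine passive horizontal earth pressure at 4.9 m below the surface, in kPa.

398 kPa

K_p = (1 + sin φ)/(1 − sin φ) = 4.537.
σ_h = K_p γ z = 4.537 × 17.9 × 4.9 = 397.9 kPa.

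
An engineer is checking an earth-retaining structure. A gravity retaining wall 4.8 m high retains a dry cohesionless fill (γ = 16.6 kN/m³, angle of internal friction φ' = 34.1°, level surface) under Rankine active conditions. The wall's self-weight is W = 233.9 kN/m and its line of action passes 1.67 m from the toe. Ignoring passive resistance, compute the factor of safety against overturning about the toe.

4.53

K_a = tan²(45° − 34.1°/2) = 0.2815.
P_a = ½K_aγH² = 0.5×0.2815×16.6×4.8² = 53.84 kN/m, acting at H/3 = 1.600 m above the base.
Overturning moment M_o = P_a × H/3 = 53.84 × 1.600 = 86.14.
Resisting moment M_r = W × 1.67 = 233.9 × 1.67 = 390.6.
FS_overturning = M_r/M_o = 390.6/86.14 = 4.535.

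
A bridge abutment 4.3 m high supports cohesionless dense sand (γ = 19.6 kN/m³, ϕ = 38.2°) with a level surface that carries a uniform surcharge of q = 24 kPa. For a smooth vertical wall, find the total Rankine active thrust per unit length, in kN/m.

K_a = tan²(45° − φ/2) = 0.2358.
Soil triangle: ½ K_a γ H² = 0.5×0.2358×19.6×4.3² = 42.72 kN/m.
Surcharge rectangle: K_a q H = 0.2358×24×4.3 = 24.33 kN/m.
Total = 42.72 + 24.33 = 67.06 kN/m.

67.1 kN/m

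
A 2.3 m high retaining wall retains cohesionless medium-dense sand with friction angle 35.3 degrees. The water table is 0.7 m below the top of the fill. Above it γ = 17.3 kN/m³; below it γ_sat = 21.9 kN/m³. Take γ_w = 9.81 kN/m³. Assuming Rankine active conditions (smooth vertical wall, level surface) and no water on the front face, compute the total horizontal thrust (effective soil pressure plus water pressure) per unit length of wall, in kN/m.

K_a = tan²(45° − φ/2) = 0.2675.
γ' = 21.9 − 9.81 = 12.09 kN/m³. Depth below WT = 1.6 m.
σ'_h at WT = K_a γ d_w = 3.240 kPa; at base = 3.240 + K_a γ' × 1.6 = 8.415 kPa.
P₁ (0–0.7 m) = ½×3.240×0.7 = 1.134. P₂ (0.7–2.3 m) = ½(3.240+8.415)×1.6 = 9.324.
P_w = ½ γ_w h₂² = 0.5×9.81×1.6² = 12.56. Total = 1.134+9.324+12.56 = 23.01 kN/m.

23.0 kN/m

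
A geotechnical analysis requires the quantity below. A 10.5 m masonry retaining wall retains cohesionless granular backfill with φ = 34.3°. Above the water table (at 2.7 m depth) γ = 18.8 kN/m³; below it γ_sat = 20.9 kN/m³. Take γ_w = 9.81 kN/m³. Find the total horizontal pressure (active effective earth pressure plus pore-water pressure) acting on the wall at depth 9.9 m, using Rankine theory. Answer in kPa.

K_a = (1 − sin φ)/(1 + sin φ) = 0.2792.
γ' = 20.9 − 9.81 = 11.09 kN/m³.
Effective vertical stress at 9.9 m: σ'_v = 18.8×2.7 + 11.09×7.20 = 130.6 kPa.
σ'_h = K_a σ'_v = 0.2792 × 130.6 = 36.46 kPa; u = γ_w × 7.20 = 70.63 kPa.
Total σ_h = 36.46 + 70.63 = 107.1 kPa.

107 kPa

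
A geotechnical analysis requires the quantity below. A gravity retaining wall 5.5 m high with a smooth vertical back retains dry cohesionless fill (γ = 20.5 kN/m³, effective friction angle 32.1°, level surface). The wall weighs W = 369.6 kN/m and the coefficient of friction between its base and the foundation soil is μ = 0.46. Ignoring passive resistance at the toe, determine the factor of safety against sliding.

K_a = tan²(45° − 32.1°/2) = 0.3060.
P_a = ½K_aγH² = 0.5×0.3060×20.5×5.5² = 94.88 kN/m, acting at H/3 = 1.833 m above the base.
FS_sliding = μW / P_a = 0.46×369.6 / 94.88 = 1.792.

1.79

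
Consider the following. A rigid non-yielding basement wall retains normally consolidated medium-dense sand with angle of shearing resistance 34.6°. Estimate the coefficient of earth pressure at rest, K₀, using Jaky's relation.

0.432

K₀ = 1 − sin φ' = 1 − sin 34.6° = 0.4322.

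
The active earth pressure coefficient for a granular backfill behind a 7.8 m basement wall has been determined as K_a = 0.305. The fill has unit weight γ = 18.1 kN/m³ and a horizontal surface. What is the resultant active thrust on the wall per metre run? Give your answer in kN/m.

P = ½ K_a γ H² = 0.5 × 0.305 × 18.1 × 7.8² = 167.9 kN/m.

168 kN/m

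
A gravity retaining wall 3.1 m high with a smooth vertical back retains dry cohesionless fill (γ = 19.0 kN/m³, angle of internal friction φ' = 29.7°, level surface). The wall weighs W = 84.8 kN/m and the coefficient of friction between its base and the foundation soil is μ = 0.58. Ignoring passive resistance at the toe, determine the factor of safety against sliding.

1.60

K_a = tan²(45° − 29.7°/2) = 0.3374.
P_a = ½K_aγH² = 0.5×0.3374×19.0×3.1² = 30.80 kN/m, acting at H/3 = 1.033 m above the base.
FS_sliding = μW / P_a = 0.58×84.8 / 30.80 = 1.597.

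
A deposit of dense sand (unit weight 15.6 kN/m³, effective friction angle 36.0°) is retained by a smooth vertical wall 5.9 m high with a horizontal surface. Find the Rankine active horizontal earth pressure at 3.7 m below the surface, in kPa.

K_a = (1 − sin φ)/(1 + sin φ) = 0.2596.
σ_h = K_a γ z = 0.2596 × 15.6 × 3.7 = 14.99 kPa.

15.0 kPa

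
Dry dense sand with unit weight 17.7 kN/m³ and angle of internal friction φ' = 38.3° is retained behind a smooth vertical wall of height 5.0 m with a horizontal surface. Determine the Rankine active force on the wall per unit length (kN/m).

K_a = tan²(45° − φ/2) = 0.2347.
P_a = ½ K_a γ H² = 0.5 × 0.2347 × 17.7 × 5.0² = 51.94 kN/m.

51.9 kN/m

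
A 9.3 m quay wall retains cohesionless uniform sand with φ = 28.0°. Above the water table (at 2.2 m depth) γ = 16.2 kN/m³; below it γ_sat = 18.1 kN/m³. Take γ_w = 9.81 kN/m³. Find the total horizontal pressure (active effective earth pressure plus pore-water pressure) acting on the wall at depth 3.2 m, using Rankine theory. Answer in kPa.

25.7 kPa

K_a = (1 − sin φ)/(1 + sin φ) = 0.3610.
γ' = 18.1 − 9.81 = 8.290 kN/m³.
Effective vertical stress at 3.2 m: σ'_v = 16.2×2.2 + 8.290×1.00 = 43.93 kPa.
σ'_h = K_a σ'_v = 0.3610 × 43.93 = 15.86 kPa; u = γ_w × 1.00 = 9.810 kPa.
Total σ_h = 15.86 + 9.810 = 25.67 kPa.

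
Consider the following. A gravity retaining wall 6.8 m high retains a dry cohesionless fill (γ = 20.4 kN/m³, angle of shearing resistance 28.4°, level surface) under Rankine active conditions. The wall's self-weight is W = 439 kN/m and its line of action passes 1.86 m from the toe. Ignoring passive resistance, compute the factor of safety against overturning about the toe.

2.15

K_a = tan²(45° − 28.4°/2) = 0.3554.
P_a = ½K_aγH² = 0.5×0.3554×20.4×6.8² = 167.6 kN/m, acting at H/3 = 2.267 m above the base.
Overturning moment M_o = P_a × H/3 = 167.6 × 2.267 = 379.9.
Resisting moment M_r = W × 1.86 = 439 × 1.86 = 816.5.
FS_overturning = M_r/M_o = 816.5/379.9 = 2.149.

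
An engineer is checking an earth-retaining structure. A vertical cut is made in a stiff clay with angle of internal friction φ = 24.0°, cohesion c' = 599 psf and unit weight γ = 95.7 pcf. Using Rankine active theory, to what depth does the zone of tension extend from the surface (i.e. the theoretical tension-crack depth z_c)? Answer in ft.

19.3 ft

K_a = tan²(45° − 24.0°/2) = 0.4217; √K_a = 0.6494.
The active pressure is zero where K_a γ z = 2c√K_a, so z_c = 2c/(γ√K_a) = 2×599/(95.7×0.6494) = 19.28 ft.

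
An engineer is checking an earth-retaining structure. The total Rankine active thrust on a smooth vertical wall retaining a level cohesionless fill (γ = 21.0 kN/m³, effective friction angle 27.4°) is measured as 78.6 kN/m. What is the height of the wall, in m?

K_a = 0.3697. P_a = ½ K_a γ H² ⇒ H = √(2P_a/(K_a γ)).
H = √(2×78.6/(0.3697×21.0)) = 4.500 m.

4.50 m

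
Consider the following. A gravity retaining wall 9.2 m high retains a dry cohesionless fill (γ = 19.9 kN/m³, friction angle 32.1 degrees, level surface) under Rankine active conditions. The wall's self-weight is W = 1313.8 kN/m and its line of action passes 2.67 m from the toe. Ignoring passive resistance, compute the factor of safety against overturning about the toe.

4.44

K_a = tan²(45° − 32.1°/2) = 0.3060.
P_a = ½K_aγH² = 0.5×0.3060×19.9×9.2² = 257.7 kN/m, acting at H/3 = 3.067 m above the base.
Overturning moment M_o = P_a × H/3 = 257.7 × 3.067 = 790.3.
Resisting moment M_r = W × 2.67 = 1313.8 × 2.67 = 3508.
FS_overturning = M_r/M_o = 3508/790.3 = 4.439.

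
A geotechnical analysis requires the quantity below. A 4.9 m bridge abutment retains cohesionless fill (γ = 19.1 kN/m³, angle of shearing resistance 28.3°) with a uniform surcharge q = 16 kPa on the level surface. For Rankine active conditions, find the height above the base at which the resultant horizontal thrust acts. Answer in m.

1.84 m

K_a = 0.3568.
Triangular part P₁ = ½K_aγH² = 81.81 at H/3 = 1.633 m; rectangular part P₂ = K_a q H = 27.97 at H/2 = 2.450 m.
ȳ = (P₁·1.633 + P₂·2.450)/(P₁+P₂) = 1.841 m.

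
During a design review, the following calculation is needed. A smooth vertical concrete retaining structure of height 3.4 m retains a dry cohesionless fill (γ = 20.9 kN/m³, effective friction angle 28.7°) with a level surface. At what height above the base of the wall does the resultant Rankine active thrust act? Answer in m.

K_a = 0.3511.
The pressure distribution is triangular, so the resultant acts at H/3 above the base = 3.4/3 = 1.133 m.

1.13 m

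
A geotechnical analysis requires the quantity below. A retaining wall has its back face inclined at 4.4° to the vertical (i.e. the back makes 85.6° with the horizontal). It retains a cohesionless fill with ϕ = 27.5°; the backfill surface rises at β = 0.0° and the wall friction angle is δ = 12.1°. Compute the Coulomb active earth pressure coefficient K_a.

K_a = sin²(α+φ) / [sin²α · sin(α−δ) · (1 + √{sin(φ+δ)sin(φ−β) / (sin(α−δ)sin(α+β))})²].
With α = 85.6°, φ = 27.5°, δ = 12.1°, β = 0.0°: K_a = 0.3672.

0.367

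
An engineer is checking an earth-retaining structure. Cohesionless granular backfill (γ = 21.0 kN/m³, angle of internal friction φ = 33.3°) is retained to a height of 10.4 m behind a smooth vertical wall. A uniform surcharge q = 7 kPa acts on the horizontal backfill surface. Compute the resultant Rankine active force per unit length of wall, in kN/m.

352 kN/m

K_a = tan²(45° − φ/2) = 0.2911.
Soil triangle: ½ K_a γ H² = 0.5×0.2911×21.0×10.4² = 330.6 kN/m.
Surcharge rectangle: K_a q H = 0.2911×7×10.4 = 21.19 kN/m.
Total = 330.6 + 21.19 = 351.8 kN/m.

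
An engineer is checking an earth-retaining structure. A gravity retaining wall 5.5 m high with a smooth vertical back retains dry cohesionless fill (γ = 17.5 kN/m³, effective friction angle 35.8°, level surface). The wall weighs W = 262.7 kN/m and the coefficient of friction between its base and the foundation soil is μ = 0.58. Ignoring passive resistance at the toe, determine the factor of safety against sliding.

2.20

K_a = tan²(45° − 35.8°/2) = 0.2619.
P_a = ½K_aγH² = 0.5×0.2619×17.5×5.5² = 69.31 kN/m, acting at H/3 = 1.833 m above the base.
FS_sliding = μW / P_a = 0.58×262.7 / 69.31 = 2.198.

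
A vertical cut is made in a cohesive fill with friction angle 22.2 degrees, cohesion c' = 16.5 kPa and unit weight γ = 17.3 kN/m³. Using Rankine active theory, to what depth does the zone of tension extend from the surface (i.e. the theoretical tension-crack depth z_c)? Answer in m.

2.84 m

K_a = tan²(45° − 22.2°/2) = 0.4515; √K_a = 0.6720.
The active pressure is zero where K_a γ z = 2c√K_a, so z_c = 2c/(γ√K_a) = 2×16.5/(17.3×0.6720) = 2.839 m.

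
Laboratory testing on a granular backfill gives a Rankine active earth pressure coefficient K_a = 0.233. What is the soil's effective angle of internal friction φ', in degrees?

38.5°

K_a = tan²(45° − φ/2) ⇒ 45° − φ/2 = arctan(√0.233) = 25.77°.
φ = 2(45° − 25.77°) = 38.47°.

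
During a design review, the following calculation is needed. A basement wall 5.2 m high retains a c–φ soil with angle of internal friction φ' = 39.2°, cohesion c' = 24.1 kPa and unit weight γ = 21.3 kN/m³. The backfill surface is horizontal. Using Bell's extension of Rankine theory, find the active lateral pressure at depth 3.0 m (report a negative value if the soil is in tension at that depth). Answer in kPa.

-8.48 kPa

K_a = (1 − sin φ)/(1 + sin φ) = 0.2255.
σ_a = K_a γ z − 2c√K_a = 0.2255×21.3×3.0 − 2×24.1×0.4748 = -8.480 kPa.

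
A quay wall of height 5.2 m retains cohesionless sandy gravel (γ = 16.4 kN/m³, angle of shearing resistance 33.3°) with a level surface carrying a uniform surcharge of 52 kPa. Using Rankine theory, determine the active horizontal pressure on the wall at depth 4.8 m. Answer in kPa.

38.1 kPa

K_a = (1 − sin φ)/(1 + sin φ) = 0.2911.
σ_v = γz + q = 16.4 × 4.8 + 52 = 130.7 kPa.
σ_h = K_a σ_v = 0.2911 × 130.7 = 38.06 kPa.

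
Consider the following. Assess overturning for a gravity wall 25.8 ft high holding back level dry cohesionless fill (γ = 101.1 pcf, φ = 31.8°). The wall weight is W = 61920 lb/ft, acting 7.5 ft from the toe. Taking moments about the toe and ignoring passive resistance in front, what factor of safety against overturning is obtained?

5.18

K_a = tan²(45° − 31.8°/2) = 0.3098.
P_a = ½K_aγH² = 0.5×0.3098×101.1×25.8² = 10420 lb/ft, acting at H/3 = 8.600 ft above the base.
Overturning moment M_o = P_a × H/3 = 10420 × 8.600 = 89650.
Resisting moment M_r = W × 7.5 = 61920 × 7.5 = 464400.
FS_overturning = M_r/M_o = 464400/89650 = 5.180.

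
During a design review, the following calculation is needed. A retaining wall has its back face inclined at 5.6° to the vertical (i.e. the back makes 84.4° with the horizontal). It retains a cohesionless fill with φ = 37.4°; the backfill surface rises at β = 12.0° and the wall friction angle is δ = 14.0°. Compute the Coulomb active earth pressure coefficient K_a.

0.303

K_a = sin²(α+φ) / [sin²α · sin(α−δ) · (1 + √{sin(φ+δ)sin(φ−β) / (sin(α−δ)sin(α+β))})²].
With α = 84.4°, φ = 37.4°, δ = 14.0°, β = 12.0°: K_a = 0.3030.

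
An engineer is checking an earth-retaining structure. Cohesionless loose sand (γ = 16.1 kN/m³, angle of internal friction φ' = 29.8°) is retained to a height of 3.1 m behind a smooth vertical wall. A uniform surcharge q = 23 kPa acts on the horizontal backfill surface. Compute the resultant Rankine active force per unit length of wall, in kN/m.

K_a = tan²(45° − φ/2) = 0.3360.
Soil triangle: ½ K_a γ H² = 0.5×0.3360×16.1×3.1² = 26.00 kN/m.
Surcharge rectangle: K_a q H = 0.3360×23×3.1 = 23.96 kN/m.
Total = 26.00 + 23.96 = 49.95 kN/m.

50.0 kN/m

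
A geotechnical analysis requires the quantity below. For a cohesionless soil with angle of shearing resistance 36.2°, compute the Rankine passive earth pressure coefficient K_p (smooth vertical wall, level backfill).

K_p = (1 + sin φ)/(1 − sin φ) = tan²(45° + 36.2°/2) = 3.885.

3.89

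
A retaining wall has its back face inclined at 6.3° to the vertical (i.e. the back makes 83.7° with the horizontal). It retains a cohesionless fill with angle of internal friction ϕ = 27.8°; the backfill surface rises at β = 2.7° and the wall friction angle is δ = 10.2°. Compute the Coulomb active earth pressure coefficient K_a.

K_a = sin²(α+φ) / [sin²α · sin(α−δ) · (1 + √{sin(φ+δ)sin(φ−β) / (sin(α−δ)sin(α+β))})²].
With α = 83.7°, φ = 27.8°, δ = 10.2°, β = 2.7°: K_a = 0.3943.

0.394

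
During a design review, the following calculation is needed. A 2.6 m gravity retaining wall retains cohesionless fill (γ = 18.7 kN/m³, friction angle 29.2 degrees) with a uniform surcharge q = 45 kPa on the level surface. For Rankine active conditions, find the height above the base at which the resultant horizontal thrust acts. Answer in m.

K_a = 0.3442.
Triangular part P₁ = ½K_aγH² = 21.76 at H/3 = 0.8667 m; rectangular part P₂ = K_a q H = 40.27 at H/2 = 1.300 m.
ȳ = (P₁·0.8667 + P₂·1.300)/(P₁+P₂) = 1.148 m.

1.15 m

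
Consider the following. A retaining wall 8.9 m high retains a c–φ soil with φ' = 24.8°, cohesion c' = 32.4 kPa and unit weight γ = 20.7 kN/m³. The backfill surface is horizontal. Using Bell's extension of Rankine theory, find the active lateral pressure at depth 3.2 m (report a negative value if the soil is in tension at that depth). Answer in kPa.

K_a = (1 − sin φ)/(1 + sin φ) = 0.4090.
σ_a = K_a γ z − 2c√K_a = 0.4090×20.7×3.2 − 2×32.4×0.6395 = -14.35 kPa.

-14.3 kPa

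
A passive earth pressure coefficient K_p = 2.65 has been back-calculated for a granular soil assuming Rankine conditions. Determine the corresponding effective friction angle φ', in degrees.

26.9°

K_p = (1+sin φ)/(1−sin φ) ⇒ sin φ = (K_p − 1)/(K_p + 1) = 0.4521.
φ = arcsin(0.4521) = 26.88°.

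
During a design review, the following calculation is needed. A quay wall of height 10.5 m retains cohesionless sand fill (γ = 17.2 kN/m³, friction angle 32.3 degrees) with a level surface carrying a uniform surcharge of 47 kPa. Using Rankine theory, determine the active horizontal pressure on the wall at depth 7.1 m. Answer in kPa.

51.3 kPa

K_a = (1 − sin φ)/(1 + sin φ) = 0.3035.
σ_v = γz + q = 17.2 × 7.1 + 47 = 169.1 kPa.
σ_h = K_a σ_v = 0.3035 × 169.1 = 51.32 kPa.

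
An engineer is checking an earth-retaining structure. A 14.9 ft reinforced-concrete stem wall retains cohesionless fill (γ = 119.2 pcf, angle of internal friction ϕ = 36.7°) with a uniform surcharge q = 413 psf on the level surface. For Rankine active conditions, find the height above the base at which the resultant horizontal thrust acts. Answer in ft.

5.75 ft

K_a = 0.2519.
Triangular part P₁ = ½K_aγH² = 3333 at H/3 = 4.967 ft; rectangular part P₂ = K_a q H = 1550 at H/2 = 7.450 ft.
ȳ = (P₁·4.967 + P₂·7.450)/(P₁+P₂) = 5.755 ft.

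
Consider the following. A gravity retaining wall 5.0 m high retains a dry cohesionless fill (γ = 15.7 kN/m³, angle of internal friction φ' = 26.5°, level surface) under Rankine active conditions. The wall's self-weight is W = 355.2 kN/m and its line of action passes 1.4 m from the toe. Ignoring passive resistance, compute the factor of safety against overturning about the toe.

K_a = tan²(45° − 26.5°/2) = 0.3829.
P_a = ½K_aγH² = 0.5×0.3829×15.7×5.0² = 75.15 kN/m, acting at H/3 = 1.667 m above the base.
Overturning moment M_o = P_a × H/3 = 75.15 × 1.667 = 125.3.
Resisting moment M_r = W × 1.4 = 355.2 × 1.4 = 497.3.
FS_overturning = M_r/M_o = 497.3/125.3 = 3.970.

3.97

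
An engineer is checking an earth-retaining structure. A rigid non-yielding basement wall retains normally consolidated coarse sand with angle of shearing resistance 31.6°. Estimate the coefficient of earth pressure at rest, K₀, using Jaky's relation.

0.476

K₀ = 1 − sin φ' = 1 − sin 31.6° = 0.4760.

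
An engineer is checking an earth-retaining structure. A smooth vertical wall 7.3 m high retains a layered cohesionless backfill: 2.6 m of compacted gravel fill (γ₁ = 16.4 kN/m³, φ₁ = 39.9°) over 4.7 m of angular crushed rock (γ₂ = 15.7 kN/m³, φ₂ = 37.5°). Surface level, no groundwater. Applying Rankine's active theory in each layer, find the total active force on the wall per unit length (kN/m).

103 kN/m

K_a1 = tan²(45°−39.9°/2) = 0.2184; K_a2 = tan²(45°−37.5°/2) = 0.2432.
Layer 1: σ at base = K_a1 γ₁ h₁ = 9.314 kPa; P₁ = ½×9.314×2.6 = 12.11.
Layer 2: σ_v at top = γ₁h₁ = 42.64; σ_h top = K_a2×42.64 = 10.37; σ_h base = K_a2×(42.64+15.7×4.7) = 28.31.
P₂ = ½(10.37+28.31)×4.7 = 90.91. Total P_a = 12.11+90.91 = 103.0 kN/m.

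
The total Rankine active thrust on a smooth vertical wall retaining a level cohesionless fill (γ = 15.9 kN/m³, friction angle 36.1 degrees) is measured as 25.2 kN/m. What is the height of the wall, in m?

3.50 m

K_a = 0.2585. P_a = ½ K_a γ H² ⇒ H = √(2P_a/(K_a γ)).
H = √(2×25.2/(0.2585×15.9)) = 3.502 m.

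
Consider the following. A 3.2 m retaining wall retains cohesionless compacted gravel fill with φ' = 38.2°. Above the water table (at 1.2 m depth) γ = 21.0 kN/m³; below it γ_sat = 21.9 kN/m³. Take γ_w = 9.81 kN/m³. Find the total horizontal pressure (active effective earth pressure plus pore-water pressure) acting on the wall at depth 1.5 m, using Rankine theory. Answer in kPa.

K_a = (1 − sin φ)/(1 + sin φ) = 0.2358.
γ' = 21.9 − 9.81 = 12.09 kN/m³.
Effective vertical stress at 1.5 m: σ'_v = 21.0×1.2 + 12.09×0.300 = 28.83 kPa.
σ'_h = K_a σ'_v = 0.2358 × 28.83 = 6.797 kPa; u = γ_w × 0.300 = 2.943 kPa.
Total σ_h = 6.797 + 2.943 = 9.740 kPa.

9.74 kPa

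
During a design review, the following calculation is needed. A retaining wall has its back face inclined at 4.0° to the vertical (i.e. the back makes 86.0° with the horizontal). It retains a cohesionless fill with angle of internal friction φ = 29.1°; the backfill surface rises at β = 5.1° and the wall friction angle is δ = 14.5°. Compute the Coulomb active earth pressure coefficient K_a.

0.365

K_a = sin²(α+φ) / [sin²α · sin(α−δ) · (1 + √{sin(φ+δ)sin(φ−β) / (sin(α−δ)sin(α+β))})²].
With α = 86.0°, φ = 29.1°, δ = 14.5°, β = 5.1°: K_a = 0.3646.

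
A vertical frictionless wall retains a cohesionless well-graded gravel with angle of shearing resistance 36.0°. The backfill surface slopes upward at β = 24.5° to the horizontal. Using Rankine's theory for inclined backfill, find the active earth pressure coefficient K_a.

0.338

K_a = cos β · (cos β − √(cos²β − cos²φ)) / (cos β + √(cos²β − cos²φ)).
cos β = 0.9100, cos φ = 0.8090, √(cos²β − cos²φ) = 0.4166.
K_a = 0.9100 × (0.9100 − 0.4166)/(0.9100 + 0.4166) = 0.3385.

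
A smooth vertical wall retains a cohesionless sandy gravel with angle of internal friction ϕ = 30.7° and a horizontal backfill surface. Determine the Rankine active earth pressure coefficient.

0.324

K_a = (1 − sin φ)/(1 + sin φ) = (1 − sin 30.7°)/(1 + sin 30.7°) = 0.3240.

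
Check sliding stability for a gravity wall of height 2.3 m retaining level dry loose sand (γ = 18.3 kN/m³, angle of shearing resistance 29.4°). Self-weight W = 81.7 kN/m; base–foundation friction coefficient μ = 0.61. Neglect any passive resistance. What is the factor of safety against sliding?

K_a = tan²(45° − 29.4°/2) = 0.3415.
P_a = ½K_aγH² = 0.5×0.3415×18.3×2.3² = 16.53 kN/m, acting at H/3 = 0.7667 m above the base.
FS_sliding = μW / P_a = 0.61×81.7 / 16.53 = 3.015.

3.02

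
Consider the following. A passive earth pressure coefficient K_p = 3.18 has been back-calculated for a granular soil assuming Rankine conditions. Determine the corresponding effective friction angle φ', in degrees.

K_p = (1+sin φ)/(1−sin φ) ⇒ sin φ = (K_p − 1)/(K_p + 1) = 0.5215.
φ = arcsin(0.5215) = 31.44°.

31.4°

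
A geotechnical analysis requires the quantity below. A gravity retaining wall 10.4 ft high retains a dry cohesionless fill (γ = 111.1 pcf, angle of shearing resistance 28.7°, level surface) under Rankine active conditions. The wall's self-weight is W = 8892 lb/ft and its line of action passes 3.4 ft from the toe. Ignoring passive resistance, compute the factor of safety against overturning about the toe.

K_a = tan²(45° − 28.7°/2) = 0.3511.
P_a = ½K_aγH² = 0.5×0.3511×111.1×10.4² = 2110 lb/ft, acting at H/3 = 3.467 ft above the base.
Overturning moment M_o = P_a × H/3 = 2110 × 3.467 = 7314.
Resisting moment M_r = W × 3.4 = 8892 × 3.4 = 30230.
FS_overturning = M_r/M_o = 30230/7314 = 4.134.

4.13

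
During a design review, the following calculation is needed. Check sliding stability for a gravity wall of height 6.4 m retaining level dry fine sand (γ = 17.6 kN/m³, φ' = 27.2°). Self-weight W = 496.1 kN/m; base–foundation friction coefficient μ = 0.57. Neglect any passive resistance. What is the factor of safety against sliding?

2.11

K_a = tan²(45° − 27.2°/2) = 0.3726.
P_a = ½K_aγH² = 0.5×0.3726×17.6×6.4² = 134.3 kN/m, acting at H/3 = 2.133 m above the base.
FS_sliding = μW / P_a = 0.57×496.1 / 134.3 = 2.106.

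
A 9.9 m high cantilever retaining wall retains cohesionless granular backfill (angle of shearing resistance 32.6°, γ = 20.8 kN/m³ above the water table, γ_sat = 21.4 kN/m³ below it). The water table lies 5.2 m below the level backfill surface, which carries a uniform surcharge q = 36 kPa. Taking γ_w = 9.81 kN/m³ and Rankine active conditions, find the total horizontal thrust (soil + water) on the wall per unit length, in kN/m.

490 kN/m

K_a = tan²(45° − φ/2) = 0.2997.
γ' = 21.4 − 9.81 = 11.59 kN/m³. h₂ = H − d_w = 4.7 m.
σ'_h: at surface K_a·q = 10.79; at WT K_a(q+γd_w) = 43.21; at base K_a(q+γd_w+γ'h₂) = 59.54 kPa.
P₁ = ½(10.79+43.21)×5.2 = 140.4; P₂ = ½(43.21+59.54)×4.7 = 241.5; P_w = ½γ_w h₂² = 108.4.
Total = 140.4+241.5+108.4 = 490.2 kN/m.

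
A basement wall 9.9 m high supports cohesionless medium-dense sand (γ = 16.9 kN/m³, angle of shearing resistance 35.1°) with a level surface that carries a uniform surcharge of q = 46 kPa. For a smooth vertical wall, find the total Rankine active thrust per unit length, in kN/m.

346 kN/m

K_a = tan²(45° − φ/2) = 0.2698.
Soil triangle: ½ K_a γ H² = 0.5×0.2698×16.9×9.9² = 223.5 kN/m.
Surcharge rectangle: K_a q H = 0.2698×46×9.9 = 122.9 kN/m.
Total = 223.5 + 122.9 = 346.4 kN/m.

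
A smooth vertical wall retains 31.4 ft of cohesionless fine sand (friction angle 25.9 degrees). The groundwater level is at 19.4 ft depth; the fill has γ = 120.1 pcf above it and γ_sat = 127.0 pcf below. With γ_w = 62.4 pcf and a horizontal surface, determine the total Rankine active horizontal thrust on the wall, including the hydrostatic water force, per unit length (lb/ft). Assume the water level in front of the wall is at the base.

26100 lb/ft

K_a = tan²(45° − φ/2) = 0.3920.
γ' = 127.0 − 62.4 = 64.60 pcf. Depth below WT = 12.0 ft.
σ'_h at WT = K_a γ d_w = 913.3 psf; at base = 913.3 + K_a γ' × 12.0 = 1217 psf.
P₁ (0–19.4 ft) = ½×913.3×19.4 = 8859. P₂ (19.4–31.4 ft) = ½(913.3+1217)×12.0 = 12780.
P_w = ½ γ_w h₂² = 0.5×62.4×12.0² = 4493. Total = 8859+12780+4493 = 26130 lb/ft.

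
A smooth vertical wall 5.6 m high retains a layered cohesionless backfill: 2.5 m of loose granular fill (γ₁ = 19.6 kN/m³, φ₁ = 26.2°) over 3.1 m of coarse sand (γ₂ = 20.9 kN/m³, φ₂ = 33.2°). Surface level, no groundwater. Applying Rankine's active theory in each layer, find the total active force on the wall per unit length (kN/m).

97.5 kN/m

K_a1 = tan²(45°−26.2°/2) = 0.3874; K_a2 = tan²(45°−33.2°/2) = 0.2924.
Layer 1: σ at base = K_a1 γ₁ h₁ = 18.98 kPa; P₁ = ½×18.98×2.5 = 23.73.
Layer 2: σ_v at top = γ₁h₁ = 49.00; σ_h top = K_a2×49.00 = 14.33; σ_h base = K_a2×(49.00+20.9×3.1) = 33.27.
P₂ = ½(14.33+33.27)×3.1 = 73.77. Total P_a = 23.73+73.77 = 97.50 kN/m.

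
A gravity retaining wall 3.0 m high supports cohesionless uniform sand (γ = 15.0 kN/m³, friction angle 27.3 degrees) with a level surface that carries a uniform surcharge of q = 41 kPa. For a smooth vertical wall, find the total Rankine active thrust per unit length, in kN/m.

K_a = tan²(45° − φ/2) = 0.3711.
Soil triangle: ½ K_a γ H² = 0.5×0.3711×15.0×3.0² = 25.05 kN/m.
Surcharge rectangle: K_a q H = 0.3711×41×3.0 = 45.65 kN/m.
Total = 25.05 + 45.65 = 70.70 kN/m.

70.7 kN/m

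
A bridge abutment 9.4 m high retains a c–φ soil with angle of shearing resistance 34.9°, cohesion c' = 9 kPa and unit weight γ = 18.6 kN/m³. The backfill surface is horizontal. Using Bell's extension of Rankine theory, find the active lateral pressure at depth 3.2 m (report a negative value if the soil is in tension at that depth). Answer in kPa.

6.81 kPa

K_a = (1 − sin φ)/(1 + sin φ) = 0.2721.
σ_a = K_a γ z − 2c√K_a = 0.2721×18.6×3.2 − 2×9×0.5217 = 6.808 kPa.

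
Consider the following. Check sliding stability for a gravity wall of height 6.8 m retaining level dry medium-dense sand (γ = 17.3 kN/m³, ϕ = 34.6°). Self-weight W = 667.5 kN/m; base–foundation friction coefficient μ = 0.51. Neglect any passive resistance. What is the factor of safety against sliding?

3.09

K_a = tan²(45° − 34.6°/2) = 0.2756.
P_a = ½K_aγH² = 0.5×0.2756×17.3×6.8² = 110.2 kN/m, acting at H/3 = 2.267 m above the base.
FS_sliding = μW / P_a = 0.51×667.5 / 110.2 = 3.088.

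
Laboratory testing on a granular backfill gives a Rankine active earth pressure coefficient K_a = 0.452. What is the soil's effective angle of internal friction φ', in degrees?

22.2°

K_a = tan²(45° − φ/2) ⇒ 45° − φ/2 = arctan(√0.452) = 33.91°.
φ = 2(45° − 33.91°) = 22.17°.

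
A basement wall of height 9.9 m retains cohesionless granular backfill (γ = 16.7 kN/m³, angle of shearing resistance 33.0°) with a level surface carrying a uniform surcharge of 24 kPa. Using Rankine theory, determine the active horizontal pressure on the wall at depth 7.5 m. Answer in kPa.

44.0 kPa

K_a = (1 − sin φ)/(1 + sin φ) = 0.2948.
σ_v = γz + q = 16.7 × 7.5 + 24 = 149.2 kPa.
σ_h = K_a σ_v = 0.2948 × 149.2 = 44.00 kPa.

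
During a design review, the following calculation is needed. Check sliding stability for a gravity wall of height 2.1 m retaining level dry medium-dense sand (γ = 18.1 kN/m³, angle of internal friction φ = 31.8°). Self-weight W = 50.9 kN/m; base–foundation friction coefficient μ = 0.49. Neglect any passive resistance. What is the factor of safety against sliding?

2.02

K_a = tan²(45° − 31.8°/2) = 0.3098.
P_a = ½K_aγH² = 0.5×0.3098×18.1×2.1² = 12.36 kN/m, acting at H/3 = 0.7000 m above the base.
FS_sliding = μW / P_a = 0.49×50.9 / 12.36 = 2.017.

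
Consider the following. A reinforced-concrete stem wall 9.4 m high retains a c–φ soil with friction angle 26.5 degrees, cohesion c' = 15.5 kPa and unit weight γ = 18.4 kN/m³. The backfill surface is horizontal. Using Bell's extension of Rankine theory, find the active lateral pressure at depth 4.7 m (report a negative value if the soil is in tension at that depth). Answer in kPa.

13.9 kPa

K_a = (1 − sin φ)/(1 + sin φ) = 0.3829.
σ_a = K_a γ z − 2c√K_a = 0.3829×18.4×4.7 − 2×15.5×0.6188 = 13.93 kPa.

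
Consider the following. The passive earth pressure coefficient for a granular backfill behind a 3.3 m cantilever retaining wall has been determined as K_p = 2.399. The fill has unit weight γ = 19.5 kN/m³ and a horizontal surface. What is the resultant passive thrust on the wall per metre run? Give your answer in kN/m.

255 kN/m

P = ½ K_p γ H² = 0.5 × 2.399 × 19.5 × 3.3² = 254.7 kN/m.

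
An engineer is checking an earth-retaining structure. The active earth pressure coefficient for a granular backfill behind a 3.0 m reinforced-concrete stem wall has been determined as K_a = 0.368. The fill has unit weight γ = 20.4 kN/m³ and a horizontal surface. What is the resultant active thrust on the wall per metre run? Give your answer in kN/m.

P = ½ K_a γ H² = 0.5 × 0.368 × 20.4 × 3.0² = 33.78 kN/m.

33.8 kN/m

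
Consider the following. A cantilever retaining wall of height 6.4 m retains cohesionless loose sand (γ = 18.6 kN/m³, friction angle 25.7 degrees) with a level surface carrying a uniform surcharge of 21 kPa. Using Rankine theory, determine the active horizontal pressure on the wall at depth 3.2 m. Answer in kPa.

K_a = (1 − sin φ)/(1 + sin φ) = 0.3950.
σ_v = γz + q = 18.6 × 3.2 + 21 = 80.52 kPa.
σ_h = K_a σ_v = 0.3950 × 80.52 = 31.81 kPa.

31.8 kPa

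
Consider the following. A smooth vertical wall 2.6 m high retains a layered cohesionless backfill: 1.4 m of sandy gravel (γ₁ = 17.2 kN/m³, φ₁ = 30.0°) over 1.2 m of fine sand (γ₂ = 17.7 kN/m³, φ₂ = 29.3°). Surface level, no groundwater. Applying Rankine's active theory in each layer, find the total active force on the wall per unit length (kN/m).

19.9 kN/m

K_a1 = tan²(45°−30.0°/2) = 0.3333; K_a2 = tan²(45°−29.3°/2) = 0.3428.
Layer 1: σ at base = K_a1 γ₁ h₁ = 8.027 kPa; P₁ = ½×8.027×1.4 = 5.619.
Layer 2: σ_v at top = γ₁h₁ = 24.08; σ_h top = K_a2×24.08 = 8.256; σ_h base = K_a2×(24.08+17.7×1.2) = 15.54.
P₂ = ½(8.256+15.54)×1.2 = 14.28. Total P_a = 5.619+14.28 = 19.89 kN/m.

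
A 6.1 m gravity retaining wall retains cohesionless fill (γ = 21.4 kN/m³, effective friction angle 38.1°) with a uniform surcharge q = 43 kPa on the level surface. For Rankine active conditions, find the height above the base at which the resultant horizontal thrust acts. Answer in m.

2.44 m

K_a = 0.2368.
Triangular part P₁ = ½K_aγH² = 94.29 at H/3 = 2.033 m; rectangular part P₂ = K_a q H = 62.12 at H/2 = 3.050 m.
ȳ = (P₁·2.033 + P₂·3.050)/(P₁+P₂) = 2.437 m.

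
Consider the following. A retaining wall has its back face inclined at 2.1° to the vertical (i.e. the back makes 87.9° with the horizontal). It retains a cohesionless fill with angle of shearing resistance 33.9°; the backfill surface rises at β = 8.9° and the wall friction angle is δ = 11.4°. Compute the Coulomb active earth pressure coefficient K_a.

K_a = sin²(α+φ) / [sin²α · sin(α−δ) · (1 + √{sin(φ+δ)sin(φ−β) / (sin(α−δ)sin(α+β))})²].
With α = 87.9°, φ = 33.9°, δ = 11.4°, β = 8.9°: K_a = 0.3065.

0.307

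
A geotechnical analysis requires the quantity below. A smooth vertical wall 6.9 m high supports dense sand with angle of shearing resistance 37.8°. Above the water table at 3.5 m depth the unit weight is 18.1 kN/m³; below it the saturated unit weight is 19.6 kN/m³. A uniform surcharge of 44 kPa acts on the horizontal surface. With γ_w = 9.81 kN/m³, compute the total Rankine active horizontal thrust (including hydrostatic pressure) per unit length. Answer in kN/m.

221 kN/m

K_a = tan²(45° − φ/2) = 0.2400.
γ' = 19.6 − 9.81 = 9.790 kN/m³. h₂ = H − d_w = 3.4 m.
σ'_h: at surface K_a·q = 10.56; at WT K_a(q+γd_w) = 25.76; at base K_a(q+γd_w+γ'h₂) = 33.75 kPa.
P₁ = ½(10.56+25.76)×3.5 = 63.57; P₂ = ½(25.76+33.75)×3.4 = 101.2; P_w = ½γ_w h₂² = 56.70.
Total = 63.57+101.2+56.70 = 221.4 kN/m.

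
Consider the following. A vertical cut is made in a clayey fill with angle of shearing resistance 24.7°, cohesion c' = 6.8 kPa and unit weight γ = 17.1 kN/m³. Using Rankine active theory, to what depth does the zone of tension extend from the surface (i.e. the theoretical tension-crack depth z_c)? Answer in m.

1.24 m

K_a = tan²(45° − 24.7°/2) = 0.4106; √K_a = 0.6408.
The active pressure is zero where K_a γ z = 2c√K_a, so z_c = 2c/(γ√K_a) = 2×6.8/(17.1×0.6408) = 1.241 m.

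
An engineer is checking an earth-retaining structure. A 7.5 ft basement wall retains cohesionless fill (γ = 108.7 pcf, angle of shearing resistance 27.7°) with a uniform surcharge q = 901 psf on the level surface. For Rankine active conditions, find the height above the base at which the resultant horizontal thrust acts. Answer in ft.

K_a = 0.3653.
Triangular part P₁ = ½K_aγH² = 1117 at H/3 = 2.500 ft; rectangular part P₂ = K_a q H = 2469 at H/2 = 3.750 ft.
ȳ = (P₁·2.500 + P₂·3.750)/(P₁+P₂) = 3.361 ft.

3.36 ft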